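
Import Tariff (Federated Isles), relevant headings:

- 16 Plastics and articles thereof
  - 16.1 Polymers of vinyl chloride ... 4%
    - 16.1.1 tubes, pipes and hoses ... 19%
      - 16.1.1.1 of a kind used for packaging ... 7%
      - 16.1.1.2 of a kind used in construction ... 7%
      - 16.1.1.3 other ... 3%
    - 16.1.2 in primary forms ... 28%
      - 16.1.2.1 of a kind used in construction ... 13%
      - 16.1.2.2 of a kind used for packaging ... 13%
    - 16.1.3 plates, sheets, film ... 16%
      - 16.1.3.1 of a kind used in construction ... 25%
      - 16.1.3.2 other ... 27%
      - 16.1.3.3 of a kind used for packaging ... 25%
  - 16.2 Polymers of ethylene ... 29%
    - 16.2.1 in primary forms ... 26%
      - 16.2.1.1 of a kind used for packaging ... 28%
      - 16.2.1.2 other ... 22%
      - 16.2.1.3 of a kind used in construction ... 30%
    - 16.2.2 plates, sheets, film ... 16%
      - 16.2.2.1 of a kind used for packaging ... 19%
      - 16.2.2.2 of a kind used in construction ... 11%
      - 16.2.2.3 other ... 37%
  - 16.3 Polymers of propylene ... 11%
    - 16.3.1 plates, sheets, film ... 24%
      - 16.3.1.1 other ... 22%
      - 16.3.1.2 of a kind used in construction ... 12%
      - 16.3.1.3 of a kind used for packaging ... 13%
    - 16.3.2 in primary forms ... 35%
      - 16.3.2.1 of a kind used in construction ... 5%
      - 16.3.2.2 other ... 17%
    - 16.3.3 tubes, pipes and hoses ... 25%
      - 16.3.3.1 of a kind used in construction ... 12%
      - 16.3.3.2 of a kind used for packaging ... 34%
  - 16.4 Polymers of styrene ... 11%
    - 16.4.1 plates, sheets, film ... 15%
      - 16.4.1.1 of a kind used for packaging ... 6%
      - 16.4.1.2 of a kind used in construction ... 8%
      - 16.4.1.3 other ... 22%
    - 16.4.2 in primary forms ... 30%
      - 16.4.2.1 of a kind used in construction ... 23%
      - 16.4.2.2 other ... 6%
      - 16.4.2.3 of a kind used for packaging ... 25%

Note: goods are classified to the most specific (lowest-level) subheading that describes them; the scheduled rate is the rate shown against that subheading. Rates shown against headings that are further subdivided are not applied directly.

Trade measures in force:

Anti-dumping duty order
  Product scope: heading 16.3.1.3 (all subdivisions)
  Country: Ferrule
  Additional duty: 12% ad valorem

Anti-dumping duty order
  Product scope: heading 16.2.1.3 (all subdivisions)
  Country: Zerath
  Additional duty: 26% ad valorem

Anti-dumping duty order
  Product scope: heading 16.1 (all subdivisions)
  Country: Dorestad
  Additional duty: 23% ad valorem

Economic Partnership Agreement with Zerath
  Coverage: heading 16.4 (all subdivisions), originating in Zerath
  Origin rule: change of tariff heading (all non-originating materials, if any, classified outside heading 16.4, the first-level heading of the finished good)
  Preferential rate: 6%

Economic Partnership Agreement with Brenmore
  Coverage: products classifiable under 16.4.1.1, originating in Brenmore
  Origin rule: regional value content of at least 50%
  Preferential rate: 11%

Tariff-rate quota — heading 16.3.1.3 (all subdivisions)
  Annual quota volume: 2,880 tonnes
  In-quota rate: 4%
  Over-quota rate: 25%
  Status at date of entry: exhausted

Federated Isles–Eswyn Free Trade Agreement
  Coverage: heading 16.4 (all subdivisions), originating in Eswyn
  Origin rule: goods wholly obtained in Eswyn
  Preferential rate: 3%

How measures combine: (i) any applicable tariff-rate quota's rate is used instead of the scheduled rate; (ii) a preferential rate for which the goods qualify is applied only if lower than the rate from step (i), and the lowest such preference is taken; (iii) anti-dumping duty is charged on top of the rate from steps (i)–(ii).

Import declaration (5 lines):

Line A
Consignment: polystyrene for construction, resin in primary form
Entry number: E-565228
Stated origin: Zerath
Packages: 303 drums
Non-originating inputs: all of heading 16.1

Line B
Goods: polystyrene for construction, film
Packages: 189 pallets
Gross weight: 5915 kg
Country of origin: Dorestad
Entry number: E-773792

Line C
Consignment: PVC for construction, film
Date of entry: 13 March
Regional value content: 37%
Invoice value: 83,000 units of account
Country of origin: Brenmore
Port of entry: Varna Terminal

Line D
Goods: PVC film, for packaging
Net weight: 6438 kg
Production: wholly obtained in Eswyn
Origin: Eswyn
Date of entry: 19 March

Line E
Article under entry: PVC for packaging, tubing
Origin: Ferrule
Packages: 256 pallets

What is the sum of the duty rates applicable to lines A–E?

71%

Line A: polystyrene → 16.4; resin in primary form → 16.4.2; for construction → 16.4.2.1. Scheduled 23%. Zerath agreement on 16.4: CTH met → 6% available; preferential 6%. → 6%.
Line B: polystyrene → 16.4; film → 16.4.1; for construction → 16.4.1.2. Scheduled 8%. No special measure applies. → 8%.
Line C: PVC → 16.1; film → 16.1.3; for construction → 16.1.3.1. Scheduled 25%. Brenmore agreement on 16.4.1.1: 16.1.3.1 not covered. → 25%.
Line D: PVC → 16.1; film → 16.1.3; for packaging → 16.1.3.3. Scheduled 25%. Eswyn agreement on 16.4: 16.1.3.3 not covered. → 25%.
Line E: PVC → 16.1; tubing → 16.1.1; for packaging → 16.1.1.1. Scheduled 7%. No special measure applies. → 7%.
Sum: 6% + 8% + 25% + 25% + 7% = 71%.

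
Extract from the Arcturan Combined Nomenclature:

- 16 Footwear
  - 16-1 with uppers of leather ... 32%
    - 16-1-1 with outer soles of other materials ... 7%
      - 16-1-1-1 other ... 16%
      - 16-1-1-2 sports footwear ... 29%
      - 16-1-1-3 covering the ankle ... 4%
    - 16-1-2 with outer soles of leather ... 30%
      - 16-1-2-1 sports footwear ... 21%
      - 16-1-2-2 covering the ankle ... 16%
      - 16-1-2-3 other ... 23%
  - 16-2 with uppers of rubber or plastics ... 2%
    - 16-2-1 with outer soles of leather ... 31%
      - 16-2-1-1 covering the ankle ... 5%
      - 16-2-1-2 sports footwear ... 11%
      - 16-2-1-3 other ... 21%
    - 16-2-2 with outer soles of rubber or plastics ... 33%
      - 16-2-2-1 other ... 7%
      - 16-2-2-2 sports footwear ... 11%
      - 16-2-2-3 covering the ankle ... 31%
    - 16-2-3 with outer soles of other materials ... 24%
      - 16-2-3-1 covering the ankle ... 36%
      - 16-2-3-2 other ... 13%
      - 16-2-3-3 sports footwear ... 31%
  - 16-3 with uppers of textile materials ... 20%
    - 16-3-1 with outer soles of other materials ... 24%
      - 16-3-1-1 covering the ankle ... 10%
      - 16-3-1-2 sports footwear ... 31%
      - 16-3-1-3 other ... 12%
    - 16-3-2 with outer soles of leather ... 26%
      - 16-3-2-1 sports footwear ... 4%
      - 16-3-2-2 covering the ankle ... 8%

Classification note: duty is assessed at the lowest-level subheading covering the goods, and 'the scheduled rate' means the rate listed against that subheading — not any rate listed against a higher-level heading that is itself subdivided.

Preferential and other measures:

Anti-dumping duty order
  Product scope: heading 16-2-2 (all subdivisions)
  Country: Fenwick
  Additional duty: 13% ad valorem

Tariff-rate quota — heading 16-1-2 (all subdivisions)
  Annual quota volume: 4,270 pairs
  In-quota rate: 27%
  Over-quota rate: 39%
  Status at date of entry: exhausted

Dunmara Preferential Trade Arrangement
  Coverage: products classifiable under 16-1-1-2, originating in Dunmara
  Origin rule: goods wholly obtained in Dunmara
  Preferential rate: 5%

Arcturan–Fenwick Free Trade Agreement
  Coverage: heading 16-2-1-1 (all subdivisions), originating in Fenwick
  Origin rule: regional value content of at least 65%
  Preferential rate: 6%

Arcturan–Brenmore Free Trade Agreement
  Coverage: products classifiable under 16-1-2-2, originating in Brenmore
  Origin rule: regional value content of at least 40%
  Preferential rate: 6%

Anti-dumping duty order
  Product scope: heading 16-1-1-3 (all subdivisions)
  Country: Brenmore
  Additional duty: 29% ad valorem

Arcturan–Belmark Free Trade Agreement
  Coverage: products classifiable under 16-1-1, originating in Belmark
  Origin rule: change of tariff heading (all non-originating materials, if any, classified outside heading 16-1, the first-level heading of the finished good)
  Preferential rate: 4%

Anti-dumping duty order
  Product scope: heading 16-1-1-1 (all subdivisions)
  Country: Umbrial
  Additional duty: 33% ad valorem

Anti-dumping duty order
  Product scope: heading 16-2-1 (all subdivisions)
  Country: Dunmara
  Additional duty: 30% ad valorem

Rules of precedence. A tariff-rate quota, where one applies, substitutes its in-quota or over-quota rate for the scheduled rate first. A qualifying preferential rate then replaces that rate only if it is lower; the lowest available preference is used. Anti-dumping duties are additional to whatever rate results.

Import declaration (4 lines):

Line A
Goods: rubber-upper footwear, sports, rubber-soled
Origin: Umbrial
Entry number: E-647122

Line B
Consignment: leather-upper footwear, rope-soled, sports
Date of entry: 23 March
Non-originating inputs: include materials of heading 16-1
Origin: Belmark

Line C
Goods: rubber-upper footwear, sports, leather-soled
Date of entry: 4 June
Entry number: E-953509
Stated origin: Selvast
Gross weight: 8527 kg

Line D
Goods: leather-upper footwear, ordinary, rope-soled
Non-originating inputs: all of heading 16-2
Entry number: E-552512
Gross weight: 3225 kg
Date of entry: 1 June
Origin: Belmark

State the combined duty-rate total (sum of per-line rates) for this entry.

Line A: rubber-upper → 16-2; rubber-soled → 16-2-2; sports → 16-2-2-2. Scheduled 11%. No special measure applies. → 11%.
Line B: leather-upper → 16-1; rope-soled → 16-1-1; sports → 16-1-1-2. Scheduled 29%. Belmark agreement on 16-1-1: CTH not met. → 29%.
Line C: rubber-upper → 16-2; leather-soled → 16-2-1; sports → 16-2-1-2. Scheduled 11%. No special measure applies. → 11%.
Line D: leather-upper → 16-1; rope-soled → 16-1-1; ordinary → 16-1-1-1. Scheduled 16%. Belmark agreement on 16-1-1: CTH met → 4% available; preferential 4%. → 4%.
Sum: 11% + 29% + 11% + 4% = 55%.

55%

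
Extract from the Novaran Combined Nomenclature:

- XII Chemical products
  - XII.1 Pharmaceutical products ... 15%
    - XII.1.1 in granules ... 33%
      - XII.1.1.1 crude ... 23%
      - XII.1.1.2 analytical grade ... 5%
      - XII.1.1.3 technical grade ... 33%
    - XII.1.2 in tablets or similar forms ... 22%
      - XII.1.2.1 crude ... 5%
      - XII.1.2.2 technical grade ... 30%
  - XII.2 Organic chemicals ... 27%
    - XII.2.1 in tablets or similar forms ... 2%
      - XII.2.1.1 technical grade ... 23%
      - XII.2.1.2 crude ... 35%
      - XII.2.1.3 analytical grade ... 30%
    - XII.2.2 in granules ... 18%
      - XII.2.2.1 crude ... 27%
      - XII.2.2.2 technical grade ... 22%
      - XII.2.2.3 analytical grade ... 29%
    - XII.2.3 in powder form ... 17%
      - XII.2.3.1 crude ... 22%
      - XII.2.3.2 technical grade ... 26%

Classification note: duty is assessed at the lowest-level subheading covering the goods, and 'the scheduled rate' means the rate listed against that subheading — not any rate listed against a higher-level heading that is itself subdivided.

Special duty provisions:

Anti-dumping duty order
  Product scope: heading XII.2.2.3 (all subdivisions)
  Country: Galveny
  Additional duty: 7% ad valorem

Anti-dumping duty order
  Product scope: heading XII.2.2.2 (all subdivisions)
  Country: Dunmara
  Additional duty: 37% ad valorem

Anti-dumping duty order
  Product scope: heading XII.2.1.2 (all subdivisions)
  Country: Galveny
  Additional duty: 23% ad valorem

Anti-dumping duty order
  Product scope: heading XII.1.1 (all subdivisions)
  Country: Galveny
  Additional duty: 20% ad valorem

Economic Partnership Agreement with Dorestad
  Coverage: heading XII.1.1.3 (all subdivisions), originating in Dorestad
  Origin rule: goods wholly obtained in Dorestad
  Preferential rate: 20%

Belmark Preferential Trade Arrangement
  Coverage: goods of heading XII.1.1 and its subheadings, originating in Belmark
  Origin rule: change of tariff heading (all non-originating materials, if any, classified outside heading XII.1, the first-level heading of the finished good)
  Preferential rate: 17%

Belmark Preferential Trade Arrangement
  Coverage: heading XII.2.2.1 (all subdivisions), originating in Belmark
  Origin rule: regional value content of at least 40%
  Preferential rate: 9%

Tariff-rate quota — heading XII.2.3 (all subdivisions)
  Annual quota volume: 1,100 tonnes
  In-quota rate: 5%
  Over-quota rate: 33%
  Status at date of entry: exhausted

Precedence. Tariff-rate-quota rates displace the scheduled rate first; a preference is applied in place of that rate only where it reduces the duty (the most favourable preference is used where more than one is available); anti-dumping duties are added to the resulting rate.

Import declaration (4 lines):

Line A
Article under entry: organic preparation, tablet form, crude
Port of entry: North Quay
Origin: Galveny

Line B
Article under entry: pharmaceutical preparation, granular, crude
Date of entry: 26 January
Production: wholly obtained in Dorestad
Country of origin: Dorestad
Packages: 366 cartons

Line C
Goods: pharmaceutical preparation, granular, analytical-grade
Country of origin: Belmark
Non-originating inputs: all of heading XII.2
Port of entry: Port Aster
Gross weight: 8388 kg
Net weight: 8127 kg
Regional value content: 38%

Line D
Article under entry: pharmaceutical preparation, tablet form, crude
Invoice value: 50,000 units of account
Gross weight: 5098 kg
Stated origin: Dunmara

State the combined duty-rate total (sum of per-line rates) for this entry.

91%

Line A: organic → XII.2; tablet form → XII.2.1; crude → XII.2.1.2. Scheduled 35%. anti-dumping (Galveny, XII.2.1.2): +23%; total 35% + 23% = 58%. → 58%.
Line B: pharmaceutical → XII.1; granular → XII.1.1; crude → XII.1.1.1. Scheduled 23%. Dorestad agreement on XII.1.1.3: XII.1.1.1 not covered. → 23%.
Line C: pharmaceutical → XII.1; granular → XII.1.1; analytical-grade → XII.1.1.2. Scheduled 5%. Belmark agreement on XII.1.1: CTH met → 17% available; Belmark agreement on XII.2.2.1: XII.1.1.2 not covered; preference 17% not lower than 5% → no reduction. → 5%.
Line D: pharmaceutical → XII.1; tablet form → XII.1.2; crude → XII.1.2.1. Scheduled 5%. No special measure applies. → 5%.
Sum: 58% + 23% + 5% + 5% = 91%.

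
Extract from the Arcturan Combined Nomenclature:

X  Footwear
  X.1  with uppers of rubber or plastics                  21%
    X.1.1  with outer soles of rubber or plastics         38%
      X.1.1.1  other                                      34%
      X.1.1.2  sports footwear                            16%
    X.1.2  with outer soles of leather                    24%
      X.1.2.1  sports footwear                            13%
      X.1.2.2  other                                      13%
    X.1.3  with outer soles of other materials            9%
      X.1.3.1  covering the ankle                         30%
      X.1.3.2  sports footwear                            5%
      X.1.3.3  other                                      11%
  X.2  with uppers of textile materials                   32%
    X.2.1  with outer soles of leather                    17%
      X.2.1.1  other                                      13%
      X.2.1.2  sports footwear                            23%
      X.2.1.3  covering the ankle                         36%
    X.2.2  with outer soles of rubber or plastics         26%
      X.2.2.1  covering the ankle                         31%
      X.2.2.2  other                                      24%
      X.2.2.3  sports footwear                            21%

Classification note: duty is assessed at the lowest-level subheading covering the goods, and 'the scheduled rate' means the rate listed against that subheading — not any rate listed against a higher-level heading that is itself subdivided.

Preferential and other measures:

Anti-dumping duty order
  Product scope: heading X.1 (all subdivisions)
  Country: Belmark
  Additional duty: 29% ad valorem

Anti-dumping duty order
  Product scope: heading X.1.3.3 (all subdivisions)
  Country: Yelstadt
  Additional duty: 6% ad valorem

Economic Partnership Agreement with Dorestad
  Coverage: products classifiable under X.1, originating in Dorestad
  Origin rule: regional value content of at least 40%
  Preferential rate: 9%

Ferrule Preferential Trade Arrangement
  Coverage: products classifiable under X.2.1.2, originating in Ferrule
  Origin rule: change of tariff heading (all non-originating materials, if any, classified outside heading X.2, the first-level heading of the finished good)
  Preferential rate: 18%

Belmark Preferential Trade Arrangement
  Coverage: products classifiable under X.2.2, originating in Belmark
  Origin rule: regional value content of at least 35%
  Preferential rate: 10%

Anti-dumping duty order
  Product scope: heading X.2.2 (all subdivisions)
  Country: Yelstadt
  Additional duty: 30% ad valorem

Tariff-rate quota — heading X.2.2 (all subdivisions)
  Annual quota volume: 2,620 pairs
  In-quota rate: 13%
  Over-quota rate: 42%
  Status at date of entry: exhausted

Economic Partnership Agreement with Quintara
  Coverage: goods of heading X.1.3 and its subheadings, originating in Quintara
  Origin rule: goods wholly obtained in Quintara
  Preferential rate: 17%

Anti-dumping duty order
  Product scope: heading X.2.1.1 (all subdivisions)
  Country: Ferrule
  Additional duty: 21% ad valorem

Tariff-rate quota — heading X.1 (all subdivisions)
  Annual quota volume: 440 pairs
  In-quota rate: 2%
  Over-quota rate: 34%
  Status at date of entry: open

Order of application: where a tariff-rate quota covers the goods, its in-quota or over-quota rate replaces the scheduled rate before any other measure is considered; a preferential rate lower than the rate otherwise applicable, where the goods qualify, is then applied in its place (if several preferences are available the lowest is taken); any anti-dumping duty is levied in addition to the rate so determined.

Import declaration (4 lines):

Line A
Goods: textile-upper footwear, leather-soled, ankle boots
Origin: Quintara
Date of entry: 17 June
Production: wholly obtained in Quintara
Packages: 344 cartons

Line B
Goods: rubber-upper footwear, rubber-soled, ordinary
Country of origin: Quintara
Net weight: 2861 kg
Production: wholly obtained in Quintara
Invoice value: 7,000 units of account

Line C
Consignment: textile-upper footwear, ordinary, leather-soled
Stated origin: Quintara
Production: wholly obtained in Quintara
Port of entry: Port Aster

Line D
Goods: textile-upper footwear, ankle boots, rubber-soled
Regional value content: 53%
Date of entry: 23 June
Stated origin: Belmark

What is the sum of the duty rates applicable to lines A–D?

Line A: textile-upper → X.2; leather-soled → X.2.1; ankle boots → X.2.1.3. Scheduled 36%. Quintara agreement on X.1.3: X.2.1.3 not covered. → 36%.
Line B: rubber-upper → X.1; rubber-soled → X.1.1; ordinary → X.1.1.1. Scheduled 34%. quota on X.1 open → in-quota 2%; Quintara agreement on X.1.3: X.1.1.1 not covered. → 2%.
Line C: textile-upper → X.2; leather-soled → X.2.1; ordinary → X.2.1.1. Scheduled 13%. Quintara agreement on X.1.3: X.2.1.1 not covered. → 13%.
Line D: textile-upper → X.2; rubber-soled → X.2.2; ankle boots → X.2.2.1. Scheduled 31%. quota on X.2.2 exhausted → over-quota 42%; Belmark agreement on X.2.2: RVC ≥ 35% → 10% available; preferential 10%. → 10%.
Sum: 36% + 2% + 13% + 10% = 61%.

61%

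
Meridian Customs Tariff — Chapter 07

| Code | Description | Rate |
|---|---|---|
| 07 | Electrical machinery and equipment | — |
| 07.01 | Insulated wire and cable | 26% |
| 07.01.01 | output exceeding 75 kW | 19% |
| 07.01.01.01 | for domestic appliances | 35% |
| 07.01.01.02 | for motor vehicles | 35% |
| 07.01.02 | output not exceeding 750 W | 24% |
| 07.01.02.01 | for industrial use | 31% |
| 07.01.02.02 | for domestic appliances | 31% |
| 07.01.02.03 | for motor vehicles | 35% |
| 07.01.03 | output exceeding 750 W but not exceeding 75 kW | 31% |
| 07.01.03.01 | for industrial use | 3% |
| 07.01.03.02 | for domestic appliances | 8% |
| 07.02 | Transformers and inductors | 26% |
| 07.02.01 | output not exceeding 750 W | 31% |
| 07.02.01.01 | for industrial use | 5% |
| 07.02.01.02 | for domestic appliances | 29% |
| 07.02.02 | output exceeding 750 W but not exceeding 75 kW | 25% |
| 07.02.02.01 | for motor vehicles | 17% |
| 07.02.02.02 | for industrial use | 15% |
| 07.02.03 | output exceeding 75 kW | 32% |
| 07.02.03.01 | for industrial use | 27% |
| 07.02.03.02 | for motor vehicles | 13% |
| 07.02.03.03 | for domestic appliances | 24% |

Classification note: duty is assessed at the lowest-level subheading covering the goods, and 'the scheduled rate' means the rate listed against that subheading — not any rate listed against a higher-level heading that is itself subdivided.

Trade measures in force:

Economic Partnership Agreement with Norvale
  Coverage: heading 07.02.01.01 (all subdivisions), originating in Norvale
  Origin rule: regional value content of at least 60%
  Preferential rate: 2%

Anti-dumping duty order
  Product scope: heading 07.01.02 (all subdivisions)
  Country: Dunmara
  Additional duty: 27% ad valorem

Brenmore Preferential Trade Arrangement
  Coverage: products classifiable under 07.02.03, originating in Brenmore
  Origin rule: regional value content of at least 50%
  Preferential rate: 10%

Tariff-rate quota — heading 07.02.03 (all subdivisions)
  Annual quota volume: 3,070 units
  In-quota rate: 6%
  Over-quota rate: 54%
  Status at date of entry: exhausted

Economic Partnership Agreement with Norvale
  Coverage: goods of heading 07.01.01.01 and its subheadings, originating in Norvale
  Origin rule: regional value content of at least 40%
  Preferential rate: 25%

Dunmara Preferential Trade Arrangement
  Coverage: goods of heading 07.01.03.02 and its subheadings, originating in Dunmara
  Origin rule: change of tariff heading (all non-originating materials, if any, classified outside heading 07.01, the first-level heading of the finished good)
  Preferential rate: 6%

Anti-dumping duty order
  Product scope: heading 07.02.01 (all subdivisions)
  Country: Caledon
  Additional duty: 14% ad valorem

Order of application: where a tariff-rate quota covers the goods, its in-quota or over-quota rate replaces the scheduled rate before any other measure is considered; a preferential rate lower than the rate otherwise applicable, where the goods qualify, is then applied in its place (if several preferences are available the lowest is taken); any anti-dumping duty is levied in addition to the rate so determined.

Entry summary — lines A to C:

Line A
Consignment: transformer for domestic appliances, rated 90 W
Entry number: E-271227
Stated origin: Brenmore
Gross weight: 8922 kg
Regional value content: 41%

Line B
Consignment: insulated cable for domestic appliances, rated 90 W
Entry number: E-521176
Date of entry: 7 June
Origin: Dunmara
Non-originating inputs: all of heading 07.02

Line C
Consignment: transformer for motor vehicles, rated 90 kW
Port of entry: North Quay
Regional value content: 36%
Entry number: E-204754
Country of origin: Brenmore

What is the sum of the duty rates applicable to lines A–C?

Line A: transformer → 07.02; rated 90 W → 07.02.01; for domestic appliances → 07.02.01.02. Scheduled 29%. Brenmore agreement on 07.02.03: 07.02.01.02 not covered. → 29%.
Line B: insulated cable → 07.01; rated 90 W → 07.01.02; for domestic appliances → 07.01.02.02. Scheduled 31%. Dunmara agreement on 07.01.03.02: 07.01.02.02 not covered; anti-dumping (Dunmara, 07.01.02): +27%; total 31% + 27% = 58%. → 58%.
Line C: transformer → 07.02; rated 90 kW → 07.02.03; for motor vehicles → 07.02.03.02. Scheduled 13%. quota on 07.02.03 exhausted → over-quota 54%; Brenmore agreement on 07.02.03: RVC < 50%. → 54%.
Sum: 29% + 58% + 54% = 141%.

141%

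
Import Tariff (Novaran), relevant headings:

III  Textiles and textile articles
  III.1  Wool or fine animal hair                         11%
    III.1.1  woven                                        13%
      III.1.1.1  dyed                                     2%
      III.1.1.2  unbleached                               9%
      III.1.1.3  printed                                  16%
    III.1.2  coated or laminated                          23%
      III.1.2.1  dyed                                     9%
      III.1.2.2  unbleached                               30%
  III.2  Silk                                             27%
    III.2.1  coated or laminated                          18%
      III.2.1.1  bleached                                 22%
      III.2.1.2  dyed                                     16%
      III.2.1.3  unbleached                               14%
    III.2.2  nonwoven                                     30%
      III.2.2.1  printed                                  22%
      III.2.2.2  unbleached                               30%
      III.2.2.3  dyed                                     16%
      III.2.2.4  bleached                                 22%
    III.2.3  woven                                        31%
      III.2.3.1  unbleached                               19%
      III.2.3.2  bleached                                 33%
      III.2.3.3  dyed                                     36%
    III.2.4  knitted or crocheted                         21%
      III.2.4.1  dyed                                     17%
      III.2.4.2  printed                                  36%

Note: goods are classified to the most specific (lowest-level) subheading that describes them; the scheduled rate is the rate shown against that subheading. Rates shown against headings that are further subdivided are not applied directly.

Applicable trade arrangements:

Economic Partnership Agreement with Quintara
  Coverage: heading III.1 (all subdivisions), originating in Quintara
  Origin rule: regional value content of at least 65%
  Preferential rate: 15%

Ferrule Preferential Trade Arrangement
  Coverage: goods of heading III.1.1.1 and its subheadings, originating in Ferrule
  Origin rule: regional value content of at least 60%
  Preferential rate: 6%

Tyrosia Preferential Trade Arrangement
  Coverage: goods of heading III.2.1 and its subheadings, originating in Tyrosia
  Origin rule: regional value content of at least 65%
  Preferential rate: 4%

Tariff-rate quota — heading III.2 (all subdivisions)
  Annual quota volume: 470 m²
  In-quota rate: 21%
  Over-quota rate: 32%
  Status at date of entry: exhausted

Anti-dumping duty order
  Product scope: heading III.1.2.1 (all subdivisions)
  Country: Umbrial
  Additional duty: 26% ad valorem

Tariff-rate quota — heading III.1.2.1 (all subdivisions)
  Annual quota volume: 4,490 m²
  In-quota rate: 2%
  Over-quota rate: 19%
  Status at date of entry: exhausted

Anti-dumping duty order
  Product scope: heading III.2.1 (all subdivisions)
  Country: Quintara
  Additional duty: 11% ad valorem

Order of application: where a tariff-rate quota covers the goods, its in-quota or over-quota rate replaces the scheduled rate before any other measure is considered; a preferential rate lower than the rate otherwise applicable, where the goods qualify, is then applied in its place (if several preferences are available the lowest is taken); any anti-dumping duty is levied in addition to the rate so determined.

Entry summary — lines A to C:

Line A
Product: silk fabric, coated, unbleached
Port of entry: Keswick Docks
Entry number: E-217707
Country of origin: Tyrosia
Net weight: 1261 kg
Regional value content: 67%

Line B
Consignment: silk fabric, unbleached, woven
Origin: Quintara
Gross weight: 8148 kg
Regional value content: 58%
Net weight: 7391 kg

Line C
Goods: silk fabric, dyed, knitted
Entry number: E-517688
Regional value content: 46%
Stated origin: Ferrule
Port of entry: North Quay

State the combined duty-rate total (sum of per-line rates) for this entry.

Line A: silk → III.2; coated → III.2.1; unbleached → III.2.1.3. Scheduled 14%. quota on III.2 exhausted → over-quota 32%; Tyrosia agreement on III.2.1: RVC ≥ 65% → 4% available; preferential 4%. → 4%.
Line B: silk → III.2; woven → III.2.3; unbleached → III.2.3.1. Scheduled 19%. quota on III.2 exhausted → over-quota 32%; Quintara agreement on III.1: III.2.3.1 not covered. → 32%.
Line C: silk → III.2; knitted → III.2.4; dyed → III.2.4.1. Scheduled 17%. quota on III.2 exhausted → over-quota 32%; Ferrule agreement on III.1.1.1: III.2.4.1 not covered. → 32%.
Sum: 4% + 32% + 32% = 68%.

68%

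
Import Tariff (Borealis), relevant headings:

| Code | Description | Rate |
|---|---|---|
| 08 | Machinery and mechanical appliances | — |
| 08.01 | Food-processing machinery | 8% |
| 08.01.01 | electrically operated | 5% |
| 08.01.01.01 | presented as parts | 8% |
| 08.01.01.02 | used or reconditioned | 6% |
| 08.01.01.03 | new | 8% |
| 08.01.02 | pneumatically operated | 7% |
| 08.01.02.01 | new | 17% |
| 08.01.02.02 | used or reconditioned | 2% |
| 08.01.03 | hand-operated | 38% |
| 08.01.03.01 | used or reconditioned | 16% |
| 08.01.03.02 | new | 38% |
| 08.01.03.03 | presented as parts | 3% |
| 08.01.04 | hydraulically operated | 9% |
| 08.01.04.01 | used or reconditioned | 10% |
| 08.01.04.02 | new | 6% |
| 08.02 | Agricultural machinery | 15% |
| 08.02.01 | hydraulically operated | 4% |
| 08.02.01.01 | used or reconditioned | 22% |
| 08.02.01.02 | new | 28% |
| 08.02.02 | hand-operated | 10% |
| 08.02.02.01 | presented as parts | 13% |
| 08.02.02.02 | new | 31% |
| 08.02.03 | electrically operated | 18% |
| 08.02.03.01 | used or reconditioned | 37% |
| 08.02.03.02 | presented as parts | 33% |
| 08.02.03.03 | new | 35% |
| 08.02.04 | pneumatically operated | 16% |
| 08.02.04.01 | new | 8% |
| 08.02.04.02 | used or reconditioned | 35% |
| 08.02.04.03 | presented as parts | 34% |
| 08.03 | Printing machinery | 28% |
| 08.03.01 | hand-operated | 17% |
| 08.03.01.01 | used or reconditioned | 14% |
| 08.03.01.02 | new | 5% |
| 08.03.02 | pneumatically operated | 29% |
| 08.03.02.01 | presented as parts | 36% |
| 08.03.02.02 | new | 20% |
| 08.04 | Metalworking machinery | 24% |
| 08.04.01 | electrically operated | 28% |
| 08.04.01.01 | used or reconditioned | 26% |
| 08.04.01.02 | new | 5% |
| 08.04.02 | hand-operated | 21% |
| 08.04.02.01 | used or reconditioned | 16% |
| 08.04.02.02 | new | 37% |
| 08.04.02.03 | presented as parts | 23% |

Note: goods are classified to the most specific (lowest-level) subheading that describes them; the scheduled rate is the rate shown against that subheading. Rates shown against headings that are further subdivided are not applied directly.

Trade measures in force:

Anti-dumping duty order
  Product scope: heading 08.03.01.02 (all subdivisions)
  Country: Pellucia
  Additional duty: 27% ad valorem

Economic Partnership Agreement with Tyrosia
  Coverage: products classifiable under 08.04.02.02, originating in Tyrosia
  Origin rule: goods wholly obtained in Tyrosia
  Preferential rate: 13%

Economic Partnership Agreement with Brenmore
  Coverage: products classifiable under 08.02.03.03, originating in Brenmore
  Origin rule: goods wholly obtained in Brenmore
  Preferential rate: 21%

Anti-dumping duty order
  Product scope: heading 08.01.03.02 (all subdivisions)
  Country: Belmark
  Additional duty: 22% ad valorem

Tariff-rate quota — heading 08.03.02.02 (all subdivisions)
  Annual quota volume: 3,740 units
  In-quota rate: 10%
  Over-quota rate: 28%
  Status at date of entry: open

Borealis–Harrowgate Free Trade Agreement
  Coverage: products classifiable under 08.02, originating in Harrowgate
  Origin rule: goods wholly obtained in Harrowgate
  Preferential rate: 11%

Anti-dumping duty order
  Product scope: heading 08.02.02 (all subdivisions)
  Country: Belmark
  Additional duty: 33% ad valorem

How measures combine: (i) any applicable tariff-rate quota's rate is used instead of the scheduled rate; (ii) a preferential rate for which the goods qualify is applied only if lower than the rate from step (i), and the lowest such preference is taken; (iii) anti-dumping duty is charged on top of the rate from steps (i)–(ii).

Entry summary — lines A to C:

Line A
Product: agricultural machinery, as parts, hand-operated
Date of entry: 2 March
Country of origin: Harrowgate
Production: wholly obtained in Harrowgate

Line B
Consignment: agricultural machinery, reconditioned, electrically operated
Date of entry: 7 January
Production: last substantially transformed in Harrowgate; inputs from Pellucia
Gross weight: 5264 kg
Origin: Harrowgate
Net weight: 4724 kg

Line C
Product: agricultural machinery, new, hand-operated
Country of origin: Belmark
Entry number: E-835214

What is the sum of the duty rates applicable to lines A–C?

Line A: agricultural → 08.02; hand-operated → 08.02.02; as parts → 08.02.02.01. Scheduled 13%. Harrowgate agreement on 08.02: wholly obtained → 11% available; preferential 11%. → 11%.
Line B: agricultural → 08.02; electrically operated → 08.02.03; reconditioned → 08.02.03.01. Scheduled 37%. Harrowgate agreement on 08.02: not wholly obtained. → 37%.
Line C: agricultural → 08.02; hand-operated → 08.02.02; new → 08.02.02.02. Scheduled 31%. anti-dumping (Belmark, 08.02.02): +33%; total 31% + 33% = 64%. → 64%.
Sum: 11% + 37% + 64% = 112%.

112%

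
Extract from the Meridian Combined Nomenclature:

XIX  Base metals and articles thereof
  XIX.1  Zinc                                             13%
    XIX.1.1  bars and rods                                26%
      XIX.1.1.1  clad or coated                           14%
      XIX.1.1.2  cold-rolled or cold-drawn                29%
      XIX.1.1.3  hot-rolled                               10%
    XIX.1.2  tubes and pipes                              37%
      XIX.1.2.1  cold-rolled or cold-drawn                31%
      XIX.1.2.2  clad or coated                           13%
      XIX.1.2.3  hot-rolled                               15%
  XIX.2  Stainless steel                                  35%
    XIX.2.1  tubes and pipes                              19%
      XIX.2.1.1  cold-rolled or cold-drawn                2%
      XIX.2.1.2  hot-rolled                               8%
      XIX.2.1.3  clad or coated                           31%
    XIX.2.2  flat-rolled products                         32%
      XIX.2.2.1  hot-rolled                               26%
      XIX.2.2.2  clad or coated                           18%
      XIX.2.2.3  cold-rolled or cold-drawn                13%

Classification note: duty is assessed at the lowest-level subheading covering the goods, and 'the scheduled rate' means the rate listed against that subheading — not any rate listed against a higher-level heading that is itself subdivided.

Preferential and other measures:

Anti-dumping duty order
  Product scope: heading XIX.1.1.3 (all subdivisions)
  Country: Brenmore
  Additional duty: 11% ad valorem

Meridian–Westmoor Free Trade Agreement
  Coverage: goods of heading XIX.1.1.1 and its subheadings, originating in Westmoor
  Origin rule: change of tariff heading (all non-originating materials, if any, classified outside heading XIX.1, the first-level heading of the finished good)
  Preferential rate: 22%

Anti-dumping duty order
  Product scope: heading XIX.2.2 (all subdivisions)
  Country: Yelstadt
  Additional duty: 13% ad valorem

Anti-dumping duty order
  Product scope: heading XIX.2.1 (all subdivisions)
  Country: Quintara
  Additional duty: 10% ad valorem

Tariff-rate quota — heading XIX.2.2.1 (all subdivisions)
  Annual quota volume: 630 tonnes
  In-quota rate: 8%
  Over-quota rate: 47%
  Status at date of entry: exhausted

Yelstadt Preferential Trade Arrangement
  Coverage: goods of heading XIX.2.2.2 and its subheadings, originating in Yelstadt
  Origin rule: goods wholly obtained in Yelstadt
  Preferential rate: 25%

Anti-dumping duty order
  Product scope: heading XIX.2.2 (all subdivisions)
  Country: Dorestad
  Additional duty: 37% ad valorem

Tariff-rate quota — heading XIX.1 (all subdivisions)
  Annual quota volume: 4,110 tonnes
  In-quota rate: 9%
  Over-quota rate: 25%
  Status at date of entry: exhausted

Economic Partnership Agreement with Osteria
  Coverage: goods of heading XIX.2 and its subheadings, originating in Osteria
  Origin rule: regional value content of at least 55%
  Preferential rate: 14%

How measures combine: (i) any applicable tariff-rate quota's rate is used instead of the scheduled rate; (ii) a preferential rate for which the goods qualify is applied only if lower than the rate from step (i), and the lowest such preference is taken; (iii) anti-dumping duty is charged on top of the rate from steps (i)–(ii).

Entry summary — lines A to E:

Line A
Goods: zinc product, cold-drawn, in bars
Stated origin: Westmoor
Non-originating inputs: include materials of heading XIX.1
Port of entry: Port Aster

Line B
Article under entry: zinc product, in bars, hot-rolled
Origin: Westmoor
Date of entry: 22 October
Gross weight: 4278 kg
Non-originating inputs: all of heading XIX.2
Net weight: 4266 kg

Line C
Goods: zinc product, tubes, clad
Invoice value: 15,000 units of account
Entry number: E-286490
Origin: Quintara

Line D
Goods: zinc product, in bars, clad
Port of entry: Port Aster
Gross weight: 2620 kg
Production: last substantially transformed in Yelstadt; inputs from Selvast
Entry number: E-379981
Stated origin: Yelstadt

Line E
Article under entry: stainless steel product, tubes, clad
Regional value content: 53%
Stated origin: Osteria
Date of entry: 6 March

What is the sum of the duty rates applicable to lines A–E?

Line A: zinc → XIX.1; in bars → XIX.1.1; cold-drawn → XIX.1.1.2. Scheduled 29%. quota on XIX.1 exhausted → over-quota 25%; Westmoor agreement on XIX.1.1.1: XIX.1.1.2 not covered. → 25%.
Line B: zinc → XIX.1; in bars → XIX.1.1; hot-rolled → XIX.1.1.3. Scheduled 10%. quota on XIX.1 exhausted → over-quota 25%; Westmoor agreement on XIX.1.1.1: XIX.1.1.3 not covered. → 25%.
Line C: zinc → XIX.1; tubes → XIX.1.2; clad → XIX.1.2.2. Scheduled 13%. quota on XIX.1 exhausted → over-quota 25%. → 25%.
Line D: zinc → XIX.1; in bars → XIX.1.1; clad → XIX.1.1.1. Scheduled 14%. quota on XIX.1 exhausted → over-quota 25%; Yelstadt agreement on XIX.2.2.2: XIX.1.1.1 not covered. → 25%.
Line E: stainless steel → XIX.2; tubes → XIX.2.1; clad → XIX.2.1.3. Scheduled 31%. Osteria agreement on XIX.2: RVC < 55%. → 31%.
Sum: 25% + 25% + 25% + 25% + 31% = 131%.

131%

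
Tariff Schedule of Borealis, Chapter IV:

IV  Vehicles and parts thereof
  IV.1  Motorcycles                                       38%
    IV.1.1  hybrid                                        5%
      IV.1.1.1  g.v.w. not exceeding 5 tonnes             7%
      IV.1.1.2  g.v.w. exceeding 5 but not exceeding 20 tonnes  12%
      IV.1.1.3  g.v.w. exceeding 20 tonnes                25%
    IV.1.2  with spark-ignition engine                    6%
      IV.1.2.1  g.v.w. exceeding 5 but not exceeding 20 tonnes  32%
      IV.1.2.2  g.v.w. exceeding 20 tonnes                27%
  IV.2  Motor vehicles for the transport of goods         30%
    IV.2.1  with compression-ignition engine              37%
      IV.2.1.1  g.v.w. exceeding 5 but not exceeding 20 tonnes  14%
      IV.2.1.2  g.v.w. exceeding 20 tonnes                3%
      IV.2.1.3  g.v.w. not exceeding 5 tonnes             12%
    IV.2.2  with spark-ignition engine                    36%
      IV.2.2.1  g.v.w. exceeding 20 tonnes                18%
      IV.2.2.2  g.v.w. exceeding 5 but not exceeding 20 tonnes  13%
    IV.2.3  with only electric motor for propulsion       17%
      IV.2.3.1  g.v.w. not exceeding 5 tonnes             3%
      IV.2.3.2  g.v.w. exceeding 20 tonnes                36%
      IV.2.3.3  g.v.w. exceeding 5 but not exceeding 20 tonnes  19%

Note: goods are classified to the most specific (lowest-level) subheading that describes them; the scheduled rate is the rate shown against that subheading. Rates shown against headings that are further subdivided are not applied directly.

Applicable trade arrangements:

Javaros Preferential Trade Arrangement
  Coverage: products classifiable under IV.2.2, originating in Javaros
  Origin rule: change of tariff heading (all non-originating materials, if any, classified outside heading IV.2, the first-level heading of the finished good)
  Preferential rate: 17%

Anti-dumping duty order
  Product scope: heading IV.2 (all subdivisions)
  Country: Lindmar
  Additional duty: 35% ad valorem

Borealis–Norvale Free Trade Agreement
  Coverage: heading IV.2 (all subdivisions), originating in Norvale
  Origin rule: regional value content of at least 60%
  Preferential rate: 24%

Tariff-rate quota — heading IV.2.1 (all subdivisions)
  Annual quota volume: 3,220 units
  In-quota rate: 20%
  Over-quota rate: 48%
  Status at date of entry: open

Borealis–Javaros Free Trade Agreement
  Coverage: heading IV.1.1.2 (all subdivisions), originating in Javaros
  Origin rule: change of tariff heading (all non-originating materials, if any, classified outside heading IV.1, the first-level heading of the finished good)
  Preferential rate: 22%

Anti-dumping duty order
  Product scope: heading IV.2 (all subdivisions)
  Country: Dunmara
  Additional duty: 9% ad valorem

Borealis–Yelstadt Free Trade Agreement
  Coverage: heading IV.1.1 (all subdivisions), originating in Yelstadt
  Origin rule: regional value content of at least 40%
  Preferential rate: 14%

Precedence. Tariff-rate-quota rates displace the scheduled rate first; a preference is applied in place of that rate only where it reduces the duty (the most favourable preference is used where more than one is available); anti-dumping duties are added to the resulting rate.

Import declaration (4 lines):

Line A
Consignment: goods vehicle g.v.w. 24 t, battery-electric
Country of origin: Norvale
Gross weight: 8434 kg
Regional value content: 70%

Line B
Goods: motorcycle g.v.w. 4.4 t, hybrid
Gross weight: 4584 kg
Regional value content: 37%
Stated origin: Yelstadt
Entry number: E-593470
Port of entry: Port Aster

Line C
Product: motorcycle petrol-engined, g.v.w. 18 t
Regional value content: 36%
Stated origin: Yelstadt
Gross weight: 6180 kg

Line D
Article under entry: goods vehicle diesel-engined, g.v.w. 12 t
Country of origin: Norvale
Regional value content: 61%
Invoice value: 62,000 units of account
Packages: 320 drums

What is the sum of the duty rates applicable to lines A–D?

83%

Line A: goods vehicle → IV.2; battery-electric → IV.2.3; g.v.w. 24 t → IV.2.3.2. Scheduled 36%. Norvale agreement on IV.2: RVC ≥ 60% → 24% available; preferential 24%. → 24%.
Line B: motorcycle → IV.1; hybrid → IV.1.1; g.v.w. 4.4 t → IV.1.1.1. Scheduled 7%. Yelstadt agreement on IV.1.1: RVC < 40%. → 7%.
Line C: motorcycle → IV.1; petrol-engined → IV.1.2; g.v.w. 18 t → IV.1.2.1. Scheduled 32%. Yelstadt agreement on IV.1.1: IV.1.2.1 not covered. → 32%.
Line D: goods vehicle → IV.2; diesel-engined → IV.2.1; g.v.w. 12 t → IV.2.1.1. Scheduled 14%. quota on IV.2.1 open → in-quota 20%; Norvale agreement on IV.2: RVC ≥ 60% → 24% available; preference 24% not lower than 20% → no reduction. → 20%.
Sum: 24% + 7% + 32% + 20% = 83%.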